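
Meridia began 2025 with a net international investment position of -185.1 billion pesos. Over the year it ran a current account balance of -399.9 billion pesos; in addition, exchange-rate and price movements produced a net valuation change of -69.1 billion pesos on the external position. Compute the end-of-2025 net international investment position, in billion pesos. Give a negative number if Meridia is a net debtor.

-654.1

Change in NIIP = current account + net valuation change = -399.9 + (-69.1) = -469.0
End-of-year NIIP = -185.1 + (-469.0) = -654.1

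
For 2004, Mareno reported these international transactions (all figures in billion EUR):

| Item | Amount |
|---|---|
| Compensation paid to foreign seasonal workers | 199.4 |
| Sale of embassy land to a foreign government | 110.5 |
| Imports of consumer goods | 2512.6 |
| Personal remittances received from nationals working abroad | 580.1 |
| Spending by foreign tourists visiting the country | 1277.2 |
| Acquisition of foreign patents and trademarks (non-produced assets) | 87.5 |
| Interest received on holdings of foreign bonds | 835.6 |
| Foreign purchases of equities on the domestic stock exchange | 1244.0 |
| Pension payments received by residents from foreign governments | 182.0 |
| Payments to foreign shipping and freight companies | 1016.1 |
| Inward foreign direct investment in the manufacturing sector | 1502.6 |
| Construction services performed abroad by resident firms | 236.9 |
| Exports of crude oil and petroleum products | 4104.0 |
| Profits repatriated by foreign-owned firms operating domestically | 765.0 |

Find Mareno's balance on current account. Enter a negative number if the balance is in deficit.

2722.7

Goods: 4104.0 - 2512.6 = 1591.4
Services: -1016.1 + 1277.2 + 236.9 = 498.0
Primary income: -199.4 - 765.0 + 835.6 = -128.8
Secondary income: 182.0 + 580.1 = 762.1
Current account = 1591.4 + 498.0 + (-128.8) + 762.1 = 2722.7
(Excluded from the current account — capital account: sale of embassy land to a foreign government 110.5, acquisition of foreign patents and trademarks (non-produced assets) 87.5; financial account: foreign purchases of equities on the domestic stock exchange 1244.0, inward foreign direct investment in the manufacturing sector 1502.6.)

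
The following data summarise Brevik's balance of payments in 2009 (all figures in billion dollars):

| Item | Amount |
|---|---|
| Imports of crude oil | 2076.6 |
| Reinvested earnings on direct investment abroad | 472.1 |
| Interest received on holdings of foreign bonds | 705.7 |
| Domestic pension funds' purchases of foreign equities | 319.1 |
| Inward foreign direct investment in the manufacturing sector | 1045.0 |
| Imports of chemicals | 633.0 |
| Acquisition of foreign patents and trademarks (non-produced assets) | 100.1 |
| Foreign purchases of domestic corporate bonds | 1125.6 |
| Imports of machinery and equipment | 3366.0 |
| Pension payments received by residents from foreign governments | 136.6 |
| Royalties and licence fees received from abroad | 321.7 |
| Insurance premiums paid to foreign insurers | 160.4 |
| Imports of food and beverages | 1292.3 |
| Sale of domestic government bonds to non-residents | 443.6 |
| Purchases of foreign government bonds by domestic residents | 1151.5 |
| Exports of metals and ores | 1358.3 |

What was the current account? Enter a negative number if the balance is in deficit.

-4533.9

Goods: -633.0 - 1292.3 - 2076.6 + 1358.3 - 3366.0 = -6009.6
Services: 321.7 - 160.4 = 161.3
Primary income: 472.1 + 705.7 = 1177.8
Secondary income: 136.6
Current account = (-6009.6) + 161.3 + 1177.8 + 136.6 = -4533.9
(Excluded from the current account — financial account: domestic pension funds' purchases of foreign equities 319.1, inward foreign direct investment in the manufacturing sector 1045.0, foreign purchases of domestic corporate bonds 1125.6, sale of domestic government bonds to non-residents 443.6, purchases of foreign government bonds by domestic residents 1151.5; capital account: acquisition of foreign patents and trademarks (non-produced assets) 100.1.)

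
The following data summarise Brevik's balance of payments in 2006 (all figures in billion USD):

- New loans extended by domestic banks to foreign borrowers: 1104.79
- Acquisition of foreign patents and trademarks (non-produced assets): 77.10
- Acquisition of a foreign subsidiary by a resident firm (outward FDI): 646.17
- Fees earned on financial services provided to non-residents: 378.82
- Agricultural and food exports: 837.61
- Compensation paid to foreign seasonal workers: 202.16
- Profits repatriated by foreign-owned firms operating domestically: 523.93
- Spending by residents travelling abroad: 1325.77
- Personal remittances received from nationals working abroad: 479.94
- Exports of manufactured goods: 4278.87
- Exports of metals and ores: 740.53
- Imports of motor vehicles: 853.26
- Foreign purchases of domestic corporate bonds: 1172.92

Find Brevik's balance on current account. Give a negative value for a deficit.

Goods: -853.26 + 740.53 + 837.61 + 4278.87 = 5003.75
Services: -1325.77 + 378.82 = -946.95
Primary income: -202.16 - 523.93 = -726.09
Secondary income: 479.94
Current account = 5003.75 + (-946.95) + (-726.09) + 479.94 = 3810.65
(Excluded from the current account — financial account: new loans extended by domestic banks to foreign borrowers 1104.79, acquisition of a foreign subsidiary by a resident firm (outward FDI) 646.17, foreign purchases of domestic corporate bonds 1172.92; capital account: acquisition of foreign patents and trademarks (non-produced assets) 77.10.)

3810.65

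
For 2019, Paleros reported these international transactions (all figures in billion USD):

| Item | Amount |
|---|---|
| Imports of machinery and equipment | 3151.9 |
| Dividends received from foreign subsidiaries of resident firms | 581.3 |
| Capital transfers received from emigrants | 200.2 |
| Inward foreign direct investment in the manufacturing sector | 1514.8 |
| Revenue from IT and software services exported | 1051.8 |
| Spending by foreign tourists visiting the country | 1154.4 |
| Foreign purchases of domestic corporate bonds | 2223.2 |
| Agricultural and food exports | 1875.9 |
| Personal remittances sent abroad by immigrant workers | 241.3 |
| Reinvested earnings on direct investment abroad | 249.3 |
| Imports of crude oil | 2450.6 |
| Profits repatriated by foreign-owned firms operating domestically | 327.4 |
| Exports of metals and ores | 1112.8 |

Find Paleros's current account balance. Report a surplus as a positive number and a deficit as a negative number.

-145.7

Goods: 1112.8 + 1875.9 - 2450.6 - 3151.9 = -2613.8
Services: 1154.4 + 1051.8 = 2206.2
Primary income: -327.4 + 581.3 + 249.3 = 503.2
Secondary income: -241.3
Current account = (-2613.8) + 2206.2 + 503.2 + (-241.3) = -145.7
(Excluded from the current account — capital account: capital transfers received from emigrants 200.2; financial account: inward foreign direct investment in the manufacturing sector 1514.8, foreign purchases of domestic corporate bonds 2223.2.)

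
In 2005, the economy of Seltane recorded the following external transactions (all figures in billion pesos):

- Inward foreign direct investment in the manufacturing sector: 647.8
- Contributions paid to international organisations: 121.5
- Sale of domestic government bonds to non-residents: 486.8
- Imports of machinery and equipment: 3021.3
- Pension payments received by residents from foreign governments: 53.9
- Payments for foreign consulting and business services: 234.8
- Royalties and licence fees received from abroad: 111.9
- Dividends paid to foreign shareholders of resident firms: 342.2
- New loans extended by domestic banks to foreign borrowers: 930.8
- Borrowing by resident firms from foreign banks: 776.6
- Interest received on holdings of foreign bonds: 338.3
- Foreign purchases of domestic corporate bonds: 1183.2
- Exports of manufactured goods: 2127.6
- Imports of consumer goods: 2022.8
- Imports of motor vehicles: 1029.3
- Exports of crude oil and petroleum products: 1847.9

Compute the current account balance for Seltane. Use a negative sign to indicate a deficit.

Goods: -2022.8 - 3021.3 + 1847.9 + 2127.6 - 1029.3 = -2097.9
Services: 111.9 - 234.8 = -122.9
Primary income: 338.3 - 342.2 = -3.9
Secondary income: -121.5 + 53.9 = -67.6
Current account = (-2097.9) + (-122.9) + (-3.9) + (-67.6) = -2292.3
(Excluded from the current account — financial account: inward foreign direct investment in the manufacturing sector 647.8, sale of domestic government bonds to non-residents 486.8, new loans extended by domestic banks to foreign borrowers 930.8, borrowing by resident firms from foreign banks 776.6, foreign purchases of domestic corporate bonds 1183.2.)

-2292.3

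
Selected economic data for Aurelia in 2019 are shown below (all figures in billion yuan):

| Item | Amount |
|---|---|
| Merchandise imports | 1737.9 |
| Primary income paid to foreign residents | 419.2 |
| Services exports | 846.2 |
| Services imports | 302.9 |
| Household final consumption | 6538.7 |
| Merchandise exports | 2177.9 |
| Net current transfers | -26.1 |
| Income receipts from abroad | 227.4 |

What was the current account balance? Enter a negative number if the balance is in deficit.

765.4

Goods balance = 2177.9 - 1737.9 = 440.0
Services balance = 846.2 - 302.9 = 543.3
Trade balance (goods + services) = 440.0 + 543.3 = 983.3
Net primary income = 227.4 - 419.2 = -191.8
Net secondary income = -26.1
Current account = 983.3 + (-191.8) + (-26.1) = 765.4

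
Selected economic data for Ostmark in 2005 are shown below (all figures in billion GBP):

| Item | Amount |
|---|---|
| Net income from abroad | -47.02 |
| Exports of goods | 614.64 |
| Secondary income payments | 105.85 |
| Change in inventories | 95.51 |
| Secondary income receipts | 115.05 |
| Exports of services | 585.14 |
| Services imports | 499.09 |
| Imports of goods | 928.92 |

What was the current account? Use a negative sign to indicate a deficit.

-266.05

Goods balance = 614.64 - 928.92 = -314.28
Services balance = 585.14 - 499.09 = 86.05
Trade balance (goods + services) = -314.28 + 86.05 = -228.23
Net primary income = -47.02
Net secondary income = 115.05 - 105.85 = 9.20
Current account = -228.23 + (-47.02) + 9.20 = -266.05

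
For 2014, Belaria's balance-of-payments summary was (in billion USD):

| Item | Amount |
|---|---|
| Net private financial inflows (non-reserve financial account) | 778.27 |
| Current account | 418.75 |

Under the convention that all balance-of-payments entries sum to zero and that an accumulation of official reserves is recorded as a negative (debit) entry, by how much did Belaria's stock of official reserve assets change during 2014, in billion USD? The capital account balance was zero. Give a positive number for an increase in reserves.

1197.02

Official reserve transactions balance = -(418.75 + 778.27) = -1197.02
An accumulation of reserves is recorded as a debit (negative entry), so the change in the stock of reserves is the negative of that balance.
Change in official reserves = -(-1197.02) = 1197.02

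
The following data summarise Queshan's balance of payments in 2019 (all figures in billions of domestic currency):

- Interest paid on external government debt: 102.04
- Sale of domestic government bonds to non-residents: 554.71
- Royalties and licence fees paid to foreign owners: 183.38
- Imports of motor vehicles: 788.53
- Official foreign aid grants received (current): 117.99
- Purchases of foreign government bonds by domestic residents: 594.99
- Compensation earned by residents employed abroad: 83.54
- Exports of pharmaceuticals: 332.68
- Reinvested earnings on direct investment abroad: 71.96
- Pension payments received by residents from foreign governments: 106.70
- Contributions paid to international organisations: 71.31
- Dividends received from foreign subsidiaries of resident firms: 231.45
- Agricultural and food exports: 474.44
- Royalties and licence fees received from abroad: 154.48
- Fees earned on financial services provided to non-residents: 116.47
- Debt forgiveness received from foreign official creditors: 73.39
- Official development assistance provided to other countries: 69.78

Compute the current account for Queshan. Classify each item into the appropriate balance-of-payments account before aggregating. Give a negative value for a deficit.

474.67

Goods: 474.44 - 788.53 + 332.68 = 18.59
Services: 154.48 + 116.47 - 183.38 = 87.57
Primary income: 71.96 + 83.54 - 102.04 + 231.45 = 284.91
Secondary income: -71.31 + 117.99 - 69.78 + 106.70 = 83.60
Current account = 18.59 + 87.57 + 284.91 + 83.60 = 474.67
(Excluded from the current account — financial account: sale of domestic government bonds to non-residents 554.71, purchases of foreign government bonds by domestic residents 594.99; capital account: debt forgiveness received from foreign official creditors 73.39.)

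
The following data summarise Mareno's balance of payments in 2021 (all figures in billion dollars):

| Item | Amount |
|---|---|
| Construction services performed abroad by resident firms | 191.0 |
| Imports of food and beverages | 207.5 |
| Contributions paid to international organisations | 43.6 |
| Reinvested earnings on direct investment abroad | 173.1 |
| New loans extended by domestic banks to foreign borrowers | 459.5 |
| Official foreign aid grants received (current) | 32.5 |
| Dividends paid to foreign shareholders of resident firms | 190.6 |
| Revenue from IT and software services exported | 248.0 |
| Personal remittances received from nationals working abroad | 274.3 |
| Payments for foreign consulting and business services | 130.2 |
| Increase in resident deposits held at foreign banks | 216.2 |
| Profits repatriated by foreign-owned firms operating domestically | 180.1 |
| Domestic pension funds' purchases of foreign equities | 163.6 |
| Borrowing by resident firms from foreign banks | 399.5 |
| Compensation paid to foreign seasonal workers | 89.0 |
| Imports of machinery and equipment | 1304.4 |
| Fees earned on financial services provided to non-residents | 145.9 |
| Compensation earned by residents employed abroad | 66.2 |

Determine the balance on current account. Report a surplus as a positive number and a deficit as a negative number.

Goods: -207.5 - 1304.4 = -1511.9
Services: 145.9 + 248.0 + 191.0 - 130.2 = 454.7
Primary income: -89.0 + 173.1 + 66.2 - 180.1 - 190.6 = -220.4
Secondary income: 32.5 + 274.3 - 43.6 = 263.2
Current account = (-1511.9) + 454.7 + (-220.4) + 263.2 = -1014.4
(Excluded from the current account — financial account: new loans extended by domestic banks to foreign borrowers 459.5, increase in resident deposits held at foreign banks 216.2, domestic pension funds' purchases of foreign equities 163.6, borrowing by resident firms from foreign banks 399.5.)

-1014.4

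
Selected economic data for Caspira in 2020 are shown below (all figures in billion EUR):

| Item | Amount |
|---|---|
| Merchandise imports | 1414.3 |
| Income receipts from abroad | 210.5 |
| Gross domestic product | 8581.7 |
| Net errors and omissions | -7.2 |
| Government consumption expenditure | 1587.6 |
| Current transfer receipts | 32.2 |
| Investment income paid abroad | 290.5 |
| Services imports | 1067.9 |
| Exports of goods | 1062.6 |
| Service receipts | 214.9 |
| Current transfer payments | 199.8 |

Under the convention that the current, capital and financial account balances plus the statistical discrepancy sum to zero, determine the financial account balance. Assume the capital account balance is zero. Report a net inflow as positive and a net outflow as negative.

Goods balance = 1062.6 - 1414.3 = -351.7
Services balance = 214.9 - 1067.9 = -853.0
Trade balance (goods + services) = -351.7 + (-853.0) = -1204.7
Net primary income = 210.5 - 290.5 = -80.0
Net secondary income = 32.2 - 199.8 = -167.6
Current account = -1204.7 + (-80.0) + (-167.6) = -1452.3
Financial account = -(-1452.3 + (-7.2)) = 1459.5

1459.5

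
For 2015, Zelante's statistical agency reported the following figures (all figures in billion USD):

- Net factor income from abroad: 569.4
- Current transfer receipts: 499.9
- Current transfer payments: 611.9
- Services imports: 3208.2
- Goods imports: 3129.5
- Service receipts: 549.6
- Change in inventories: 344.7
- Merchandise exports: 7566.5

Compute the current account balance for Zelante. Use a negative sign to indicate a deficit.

Goods balance = 7566.5 - 3129.5 = 4437.0
Services balance = 549.6 - 3208.2 = -2658.6
Trade balance (goods + services) = 4437.0 + (-2658.6) = 1778.4
Net primary income = 569.4
Net secondary income = 499.9 - 611.9 = -112.0
Current account = 1778.4 + 569.4 + (-112.0) = 2235.8

2235.8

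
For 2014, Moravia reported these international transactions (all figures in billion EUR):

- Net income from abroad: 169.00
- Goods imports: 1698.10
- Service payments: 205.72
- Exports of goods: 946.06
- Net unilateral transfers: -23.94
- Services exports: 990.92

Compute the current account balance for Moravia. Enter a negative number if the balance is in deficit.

178.22

Goods balance = 946.06 - 1698.10 = -752.04
Services balance = 990.92 - 205.72 = 785.20
Trade balance (goods + services) = -752.04 + 785.20 = 33.16
Net primary income = 169.00
Net secondary income = -23.94
Current account = 33.16 + 169.00 + (-23.94) = 178.22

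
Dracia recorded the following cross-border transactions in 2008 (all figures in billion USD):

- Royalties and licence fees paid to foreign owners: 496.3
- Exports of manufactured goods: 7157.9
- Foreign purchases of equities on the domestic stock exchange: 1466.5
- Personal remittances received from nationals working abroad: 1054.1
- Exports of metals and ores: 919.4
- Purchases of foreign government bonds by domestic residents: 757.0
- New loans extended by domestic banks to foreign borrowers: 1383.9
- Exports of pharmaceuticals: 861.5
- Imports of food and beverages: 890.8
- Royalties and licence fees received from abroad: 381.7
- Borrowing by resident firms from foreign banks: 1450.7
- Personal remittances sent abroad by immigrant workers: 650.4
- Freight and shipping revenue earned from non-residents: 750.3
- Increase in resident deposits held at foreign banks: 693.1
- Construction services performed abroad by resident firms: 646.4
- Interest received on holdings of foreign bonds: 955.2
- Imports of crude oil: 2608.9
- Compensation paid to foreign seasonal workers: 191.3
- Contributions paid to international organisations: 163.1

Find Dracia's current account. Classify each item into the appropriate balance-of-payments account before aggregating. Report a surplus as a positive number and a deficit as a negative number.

Goods: -2608.9 + 861.5 + 7157.9 + 919.4 - 890.8 = 5439.1
Services: 646.4 + 381.7 - 496.3 + 750.3 = 1282.1
Primary income: 955.2 - 191.3 = 763.9
Secondary income: -650.4 + 1054.1 - 163.1 = 240.6
Current account = 5439.1 + 1282.1 + 763.9 + 240.6 = 7725.7
(Excluded from the current account — financial account: foreign purchases of equities on the domestic stock exchange 1466.5, purchases of foreign government bonds by domestic residents 757.0, new loans extended by domestic banks to foreign borrowers 1383.9, borrowing by resident firms from foreign banks 1450.7, increase in resident deposits held at foreign banks 693.1.)

7725.7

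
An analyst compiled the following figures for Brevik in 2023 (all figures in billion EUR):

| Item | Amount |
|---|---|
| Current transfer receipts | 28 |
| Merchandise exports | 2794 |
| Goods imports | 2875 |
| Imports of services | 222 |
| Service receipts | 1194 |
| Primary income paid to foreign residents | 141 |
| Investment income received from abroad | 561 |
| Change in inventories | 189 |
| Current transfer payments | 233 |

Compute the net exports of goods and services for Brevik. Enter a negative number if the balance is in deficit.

Goods balance = 2794 - 2875 = -81
Services balance = 1194 - 222 = 972
Trade balance (goods + services) = -81 + 972 = 891

891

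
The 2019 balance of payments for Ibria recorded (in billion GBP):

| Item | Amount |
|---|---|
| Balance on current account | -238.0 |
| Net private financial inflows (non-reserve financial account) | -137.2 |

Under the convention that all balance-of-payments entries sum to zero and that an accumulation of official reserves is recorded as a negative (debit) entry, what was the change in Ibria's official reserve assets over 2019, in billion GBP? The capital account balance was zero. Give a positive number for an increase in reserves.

Official reserve transactions balance = -((-238.0) + (-137.2)) = 375.2
An accumulation of reserves is recorded as a debit (negative entry), so the change in the stock of reserves is the negative of that balance.
Change in official reserves = -(375.2) = -375.2

-375.2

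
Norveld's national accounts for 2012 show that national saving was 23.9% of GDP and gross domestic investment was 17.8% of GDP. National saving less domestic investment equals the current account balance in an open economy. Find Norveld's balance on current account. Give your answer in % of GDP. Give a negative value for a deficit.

6.1

CA = S - I = 23.9 - 17.8 = 6.1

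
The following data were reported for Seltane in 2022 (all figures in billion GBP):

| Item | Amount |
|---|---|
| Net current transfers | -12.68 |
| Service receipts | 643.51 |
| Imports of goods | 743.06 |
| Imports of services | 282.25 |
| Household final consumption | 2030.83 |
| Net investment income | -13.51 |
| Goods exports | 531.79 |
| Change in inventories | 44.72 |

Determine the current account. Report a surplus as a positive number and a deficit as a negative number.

123.80

Goods balance = 531.79 - 743.06 = -211.27
Services balance = 643.51 - 282.25 = 361.26
Trade balance (goods + services) = -211.27 + 361.26 = 149.99
Net primary income = -13.51
Net secondary income = -12.68
Current account = 149.99 + (-13.51) + (-12.68) = 123.80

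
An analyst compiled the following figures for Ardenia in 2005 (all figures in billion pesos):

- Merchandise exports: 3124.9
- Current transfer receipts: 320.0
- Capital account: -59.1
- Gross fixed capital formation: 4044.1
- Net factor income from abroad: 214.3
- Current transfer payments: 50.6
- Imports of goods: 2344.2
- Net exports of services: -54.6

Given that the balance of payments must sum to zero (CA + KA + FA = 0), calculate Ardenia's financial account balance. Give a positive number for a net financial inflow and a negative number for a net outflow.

Goods balance = 3124.9 - 2344.2 = 780.7
Services balance = -54.6
Trade balance (goods + services) = 780.7 + (-54.6) = 726.1
Net primary income = 214.3
Net secondary income = 320.0 - 50.6 = 269.4
Current account = 726.1 + 214.3 + 269.4 = 1209.8
Financial account = -(1209.8 + (-59.1)) = -1150.7

-1150.7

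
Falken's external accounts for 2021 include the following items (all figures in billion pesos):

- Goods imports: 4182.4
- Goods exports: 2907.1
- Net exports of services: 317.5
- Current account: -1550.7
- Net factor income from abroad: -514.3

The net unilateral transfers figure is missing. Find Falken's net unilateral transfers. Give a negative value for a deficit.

Current account = goods balance + services balance + net primary income + net secondary income
Sum of the known components = -1472.1
Net unilateral transfers = CA - (known components) = -1550.7 - (-1472.1) = -78.6

-78.6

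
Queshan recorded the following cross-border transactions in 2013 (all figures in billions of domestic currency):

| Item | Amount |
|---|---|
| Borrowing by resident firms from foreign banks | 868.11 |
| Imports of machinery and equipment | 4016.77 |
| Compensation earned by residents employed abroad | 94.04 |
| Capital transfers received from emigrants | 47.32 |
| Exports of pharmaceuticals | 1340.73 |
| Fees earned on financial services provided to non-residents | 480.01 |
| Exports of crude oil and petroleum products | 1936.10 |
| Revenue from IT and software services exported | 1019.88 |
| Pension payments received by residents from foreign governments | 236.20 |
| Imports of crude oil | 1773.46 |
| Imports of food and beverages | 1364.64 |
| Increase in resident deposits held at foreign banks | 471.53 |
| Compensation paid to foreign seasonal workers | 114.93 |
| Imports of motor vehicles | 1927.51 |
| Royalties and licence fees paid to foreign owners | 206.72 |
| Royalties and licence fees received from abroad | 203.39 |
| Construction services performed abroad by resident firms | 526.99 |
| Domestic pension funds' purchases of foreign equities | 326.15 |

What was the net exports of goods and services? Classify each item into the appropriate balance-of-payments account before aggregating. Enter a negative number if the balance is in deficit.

Goods: 1936.10 + 1340.73 - 1773.46 - 4016.77 - 1364.64 - 1927.51 = -5805.55
Services: 1019.88 + 480.01 + 526.99 + 203.39 - 206.72 = 2023.55
Trade balance = -5805.55 + 2023.55 = -3782.00
(Excluded from the trade balance — financial account: borrowing by resident firms from foreign banks 868.11, increase in resident deposits held at foreign banks 471.53, domestic pension funds' purchases of foreign equities 326.15; primary income: compensation earned by residents employed abroad 94.04, compensation paid to foreign seasonal workers 114.93; capital account: capital transfers received from emigrants 47.32; secondary income: pension payments received by residents from foreign governments 236.20.)

-3782.00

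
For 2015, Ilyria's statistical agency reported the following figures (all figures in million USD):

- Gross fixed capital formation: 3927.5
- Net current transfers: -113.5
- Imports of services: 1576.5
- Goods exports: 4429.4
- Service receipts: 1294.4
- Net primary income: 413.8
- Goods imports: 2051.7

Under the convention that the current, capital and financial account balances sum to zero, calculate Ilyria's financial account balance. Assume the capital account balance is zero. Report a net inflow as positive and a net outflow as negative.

Goods balance = 4429.4 - 2051.7 = 2377.7
Services balance = 1294.4 - 1576.5 = -282.1
Trade balance (goods + services) = 2377.7 + (-282.1) = 2095.6
Net primary income = 413.8
Net secondary income = -113.5
Current account = 2095.6 + 413.8 + (-113.5) = 2395.9
Financial account = -(2395.9) = -2395.9

-2395.9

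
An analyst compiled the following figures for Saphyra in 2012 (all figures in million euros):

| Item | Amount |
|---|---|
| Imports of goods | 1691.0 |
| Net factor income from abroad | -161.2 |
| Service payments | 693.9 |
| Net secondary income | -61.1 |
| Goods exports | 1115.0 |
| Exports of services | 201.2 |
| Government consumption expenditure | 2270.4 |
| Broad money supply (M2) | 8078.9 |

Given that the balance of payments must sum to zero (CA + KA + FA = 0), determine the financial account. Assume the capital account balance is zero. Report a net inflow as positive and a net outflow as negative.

1291.0

Goods balance = 1115.0 - 1691.0 = -576.0
Services balance = 201.2 - 693.9 = -492.7
Trade balance (goods + services) = -576.0 + (-492.7) = -1068.7
Net primary income = -161.2
Net secondary income = -61.1
Current account = -1068.7 + (-161.2) + (-61.1) = -1291.0
Financial account = -(-1291.0) = 1291.0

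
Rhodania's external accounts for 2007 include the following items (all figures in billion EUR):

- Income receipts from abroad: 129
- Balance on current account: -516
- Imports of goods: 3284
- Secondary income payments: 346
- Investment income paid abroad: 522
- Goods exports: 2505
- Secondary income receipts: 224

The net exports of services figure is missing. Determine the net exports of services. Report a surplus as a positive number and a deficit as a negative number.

778

Current account = goods balance + services balance + net primary income + net secondary income
Sum of the known components = -1294
Net exports of services = CA - (known components) = -516 - (-1294) = 778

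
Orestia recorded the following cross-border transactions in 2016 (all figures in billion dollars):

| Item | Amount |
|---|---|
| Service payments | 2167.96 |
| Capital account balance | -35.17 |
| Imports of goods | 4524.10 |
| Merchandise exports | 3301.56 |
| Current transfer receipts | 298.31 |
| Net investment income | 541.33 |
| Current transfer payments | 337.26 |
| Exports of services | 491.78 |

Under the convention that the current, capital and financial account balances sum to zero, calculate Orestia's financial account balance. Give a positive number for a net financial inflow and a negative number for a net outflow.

2431.51

Goods balance = 3301.56 - 4524.10 = -1222.54
Services balance = 491.78 - 2167.96 = -1676.18
Trade balance (goods + services) = -1222.54 + (-1676.18) = -2898.72
Net primary income = 541.33
Net secondary income = 298.31 - 337.26 = -38.95
Current account = -2898.72 + 541.33 + (-38.95) = -2396.34
Financial account = -(-2396.34 + (-35.17)) = 2431.51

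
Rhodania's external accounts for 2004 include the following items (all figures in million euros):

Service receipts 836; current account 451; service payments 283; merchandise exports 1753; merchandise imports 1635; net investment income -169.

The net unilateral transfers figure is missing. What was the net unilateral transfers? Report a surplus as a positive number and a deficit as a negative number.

Current account = goods balance + services balance + net primary income + net secondary income
Sum of the known components = 502
Net unilateral transfers = CA - (known components) = 451 - 502 = -51

-51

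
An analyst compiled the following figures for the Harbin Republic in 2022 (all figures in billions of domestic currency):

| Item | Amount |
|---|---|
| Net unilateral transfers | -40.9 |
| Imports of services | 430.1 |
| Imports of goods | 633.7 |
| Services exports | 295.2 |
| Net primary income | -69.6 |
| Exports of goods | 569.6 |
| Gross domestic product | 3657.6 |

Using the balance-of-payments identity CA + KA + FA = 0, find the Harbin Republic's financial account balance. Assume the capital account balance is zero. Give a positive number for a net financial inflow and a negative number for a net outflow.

Goods balance = 569.6 - 633.7 = -64.1
Services balance = 295.2 - 430.1 = -134.9
Trade balance (goods + services) = -64.1 + (-134.9) = -199.0
Net primary income = -69.6
Net secondary income = -40.9
Current account = -199.0 + (-69.6) + (-40.9) = -309.5
Financial account = -(-309.5) = 309.5

309.5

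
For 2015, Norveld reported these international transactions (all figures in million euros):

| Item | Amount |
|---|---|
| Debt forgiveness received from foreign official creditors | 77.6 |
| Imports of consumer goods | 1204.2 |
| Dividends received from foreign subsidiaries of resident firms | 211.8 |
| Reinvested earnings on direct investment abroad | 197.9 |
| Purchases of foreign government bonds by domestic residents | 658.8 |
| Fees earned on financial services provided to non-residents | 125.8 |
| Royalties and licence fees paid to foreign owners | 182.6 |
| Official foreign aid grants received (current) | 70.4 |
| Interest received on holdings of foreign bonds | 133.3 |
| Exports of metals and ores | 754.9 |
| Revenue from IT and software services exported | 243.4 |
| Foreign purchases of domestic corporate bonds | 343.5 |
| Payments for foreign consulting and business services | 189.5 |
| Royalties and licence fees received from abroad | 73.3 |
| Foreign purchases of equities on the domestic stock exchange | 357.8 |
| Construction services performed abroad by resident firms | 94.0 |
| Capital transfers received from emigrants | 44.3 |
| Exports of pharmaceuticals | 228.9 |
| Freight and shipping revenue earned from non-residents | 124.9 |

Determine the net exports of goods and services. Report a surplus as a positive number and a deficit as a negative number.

Goods: 228.9 - 1204.2 + 754.9 = -220.4
Services: 124.9 + 94.0 + 243.4 - 189.5 + 73.3 - 182.6 + 125.8 = 289.3
Trade balance = -220.4 + 289.3 = 68.9
(Excluded from the trade balance — capital account: debt forgiveness received from foreign official creditors 77.6, capital transfers received from emigrants 44.3; primary income: dividends received from foreign subsidiaries of resident firms 211.8, reinvested earnings on direct investment abroad 197.9, interest received on holdings of foreign bonds 133.3; financial account: purchases of foreign government bonds by domestic residents 658.8, foreign purchases of domestic corporate bonds 343.5, foreign purchases of equities on the domestic stock exchange 357.8; secondary income: official foreign aid grants received (current) 70.4.)

68.9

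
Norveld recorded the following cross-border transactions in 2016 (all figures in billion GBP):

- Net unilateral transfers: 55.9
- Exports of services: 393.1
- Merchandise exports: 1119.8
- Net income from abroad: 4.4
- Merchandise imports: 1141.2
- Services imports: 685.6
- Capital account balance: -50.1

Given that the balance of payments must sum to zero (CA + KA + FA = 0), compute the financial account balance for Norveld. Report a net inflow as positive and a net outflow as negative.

303.7

Goods balance = 1119.8 - 1141.2 = -21.4
Services balance = 393.1 - 685.6 = -292.5
Trade balance (goods + services) = -21.4 + (-292.5) = -313.9
Net primary income = 4.4
Net secondary income = 55.9
Current account = -313.9 + 4.4 + 55.9 = -253.6
Financial account = -(-253.6 + (-50.1)) = 303.7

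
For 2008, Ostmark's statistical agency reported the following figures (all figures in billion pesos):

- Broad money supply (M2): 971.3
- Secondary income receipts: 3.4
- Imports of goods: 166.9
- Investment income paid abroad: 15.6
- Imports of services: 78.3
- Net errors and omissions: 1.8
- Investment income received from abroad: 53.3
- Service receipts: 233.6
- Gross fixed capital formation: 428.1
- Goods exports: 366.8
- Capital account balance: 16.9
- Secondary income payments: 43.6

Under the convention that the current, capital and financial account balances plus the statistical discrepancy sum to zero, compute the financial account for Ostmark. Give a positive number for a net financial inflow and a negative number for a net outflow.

Goods balance = 366.8 - 166.9 = 199.9
Services balance = 233.6 - 78.3 = 155.3
Trade balance (goods + services) = 199.9 + 155.3 = 355.2
Net primary income = 53.3 - 15.6 = 37.7
Net secondary income = 3.4 - 43.6 = -40.2
Current account = 355.2 + 37.7 + (-40.2) = 352.7
Financial account = -(352.7 + 16.9 + 1.8) = -371.4

-371.4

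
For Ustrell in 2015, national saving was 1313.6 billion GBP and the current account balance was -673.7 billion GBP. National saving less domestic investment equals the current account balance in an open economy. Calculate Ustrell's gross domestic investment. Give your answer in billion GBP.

I = S - CA = 1313.6 - (-673.7) = 1987.3

1987.3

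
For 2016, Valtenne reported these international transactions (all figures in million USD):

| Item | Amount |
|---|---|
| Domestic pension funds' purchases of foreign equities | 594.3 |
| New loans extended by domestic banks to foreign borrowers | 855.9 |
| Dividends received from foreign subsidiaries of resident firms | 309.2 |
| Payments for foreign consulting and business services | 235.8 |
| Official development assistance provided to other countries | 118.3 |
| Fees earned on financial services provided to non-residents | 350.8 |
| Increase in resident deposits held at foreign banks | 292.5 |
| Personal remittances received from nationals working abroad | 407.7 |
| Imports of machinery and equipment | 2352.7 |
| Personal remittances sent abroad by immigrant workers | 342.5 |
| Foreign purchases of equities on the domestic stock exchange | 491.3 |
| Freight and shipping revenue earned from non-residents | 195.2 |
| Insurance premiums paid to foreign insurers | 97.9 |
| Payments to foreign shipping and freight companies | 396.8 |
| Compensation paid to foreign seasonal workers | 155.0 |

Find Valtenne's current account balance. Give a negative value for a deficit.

-2436.1

Goods: -2352.7
Services: -97.9 - 396.8 - 235.8 + 350.8 + 195.2 = -184.5
Primary income: -155.0 + 309.2 = 154.2
Secondary income: -342.5 - 118.3 + 407.7 = -53.1
Current account = (-2352.7) + (-184.5) + 154.2 + (-53.1) = -2436.1
(Excluded from the current account — financial account: domestic pension funds' purchases of foreign equities 594.3, new loans extended by domestic banks to foreign borrowers 855.9, increase in resident deposits held at foreign banks 292.5, foreign purchases of equities on the domestic stock exchange 491.3.)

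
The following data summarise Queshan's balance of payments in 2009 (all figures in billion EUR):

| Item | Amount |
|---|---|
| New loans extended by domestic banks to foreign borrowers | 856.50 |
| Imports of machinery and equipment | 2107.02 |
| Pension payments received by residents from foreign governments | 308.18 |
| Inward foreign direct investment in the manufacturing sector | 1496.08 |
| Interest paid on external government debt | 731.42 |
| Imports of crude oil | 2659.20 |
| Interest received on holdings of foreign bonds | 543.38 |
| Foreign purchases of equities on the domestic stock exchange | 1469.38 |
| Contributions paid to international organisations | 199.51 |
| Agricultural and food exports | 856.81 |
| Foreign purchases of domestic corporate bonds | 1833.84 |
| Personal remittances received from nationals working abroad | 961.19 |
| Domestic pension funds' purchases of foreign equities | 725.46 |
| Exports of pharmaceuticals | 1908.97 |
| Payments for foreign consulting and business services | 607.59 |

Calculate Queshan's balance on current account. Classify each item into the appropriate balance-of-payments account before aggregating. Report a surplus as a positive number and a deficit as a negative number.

Goods: 856.81 - 2659.20 + 1908.97 - 2107.02 = -2000.44
Services: -607.59
Primary income: -731.42 + 543.38 = -188.04
Secondary income: 961.19 + 308.18 - 199.51 = 1069.86
Current account = (-2000.44) + (-607.59) + (-188.04) + 1069.86 = -1726.21
(Excluded from the current account — financial account: new loans extended by domestic banks to foreign borrowers 856.50, inward foreign direct investment in the manufacturing sector 1496.08, foreign purchases of equities on the domestic stock exchange 1469.38, foreign purchases of domestic corporate bonds 1833.84, domestic pension funds' purchases of foreign equities 725.46.)

-1726.21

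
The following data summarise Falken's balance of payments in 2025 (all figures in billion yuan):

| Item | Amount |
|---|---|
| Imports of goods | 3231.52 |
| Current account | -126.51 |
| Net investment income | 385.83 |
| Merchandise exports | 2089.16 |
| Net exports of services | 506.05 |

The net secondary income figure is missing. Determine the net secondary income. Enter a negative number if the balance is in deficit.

Current account = goods balance + services balance + net primary income + net secondary income
Sum of the known components = -250.48
Net secondary income = CA - (known components) = -126.51 - (-250.48) = 123.97

123.97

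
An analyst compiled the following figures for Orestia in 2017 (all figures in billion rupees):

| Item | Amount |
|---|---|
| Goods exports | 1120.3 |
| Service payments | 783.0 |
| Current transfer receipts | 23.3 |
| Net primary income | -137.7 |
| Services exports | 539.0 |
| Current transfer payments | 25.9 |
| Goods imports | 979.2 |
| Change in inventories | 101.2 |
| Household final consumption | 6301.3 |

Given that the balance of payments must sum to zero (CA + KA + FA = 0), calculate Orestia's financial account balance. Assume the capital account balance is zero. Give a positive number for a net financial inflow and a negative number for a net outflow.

Goods balance = 1120.3 - 979.2 = 141.1
Services balance = 539.0 - 783.0 = -244.0
Trade balance (goods + services) = 141.1 + (-244.0) = -102.9
Net primary income = -137.7
Net secondary income = 23.3 - 25.9 = -2.6
Current account = -102.9 + (-137.7) + (-2.6) = -243.2
Financial account = -(-243.2) = 243.2

243.2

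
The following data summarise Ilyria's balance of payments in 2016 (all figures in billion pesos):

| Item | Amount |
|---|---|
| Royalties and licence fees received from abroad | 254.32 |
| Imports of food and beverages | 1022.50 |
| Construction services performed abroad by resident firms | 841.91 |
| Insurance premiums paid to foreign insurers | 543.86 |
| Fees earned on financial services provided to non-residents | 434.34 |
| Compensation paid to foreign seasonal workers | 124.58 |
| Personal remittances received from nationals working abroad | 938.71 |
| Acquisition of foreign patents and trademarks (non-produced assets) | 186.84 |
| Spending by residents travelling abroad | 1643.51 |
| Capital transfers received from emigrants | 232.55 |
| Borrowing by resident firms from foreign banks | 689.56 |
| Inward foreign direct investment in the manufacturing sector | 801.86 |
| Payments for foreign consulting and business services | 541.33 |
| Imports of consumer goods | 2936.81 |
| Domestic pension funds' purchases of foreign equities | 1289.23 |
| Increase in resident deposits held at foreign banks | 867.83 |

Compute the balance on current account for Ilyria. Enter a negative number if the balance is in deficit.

Goods: -2936.81 - 1022.50 = -3959.31
Services: -543.86 - 1643.51 + 841.91 - 541.33 + 434.34 + 254.32 = -1198.13
Primary income: -124.58
Secondary income: 938.71
Current account = (-3959.31) + (-1198.13) + (-124.58) + 938.71 = -4343.31
(Excluded from the current account — capital account: acquisition of foreign patents and trademarks (non-produced assets) 186.84, capital transfers received from emigrants 232.55; financial account: borrowing by resident firms from foreign banks 689.56, inward foreign direct investment in the manufacturing sector 801.86, domestic pension funds' purchases of foreign equities 1289.23, increase in resident deposits held at foreign banks 867.83.)

-4343.31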